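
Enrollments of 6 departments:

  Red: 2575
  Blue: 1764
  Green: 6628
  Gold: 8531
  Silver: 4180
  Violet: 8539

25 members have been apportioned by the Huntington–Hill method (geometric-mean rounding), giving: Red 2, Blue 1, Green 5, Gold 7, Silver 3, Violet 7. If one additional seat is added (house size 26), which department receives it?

Priority for the next seat is population ÷ (√(s·(s+1))).
Priorities: Red 1051.239, Blue 1247.336, Green 1210.102, Gold 1140.003, Silver 1206.662, Violet 1141.072.
Highest priority: Blue.

Blue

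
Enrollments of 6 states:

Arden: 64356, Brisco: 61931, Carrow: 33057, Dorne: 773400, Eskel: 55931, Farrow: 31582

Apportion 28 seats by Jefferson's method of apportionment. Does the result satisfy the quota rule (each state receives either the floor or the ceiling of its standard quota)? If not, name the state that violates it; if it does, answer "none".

Standard quotas: Arden 1.766, Brisco 1.700, Carrow 0.907, Dorne 21.225, Eskel 1.535, Farrow 0.867.
Jefferson allocation: Arden 1, Brisco 1, Carrow 1, Dorne 24, Eskel 1, Farrow 0.
Dorne has quota 21.225 (lower 21, upper 22) but receives 24 — outside the quota interval.

Dorne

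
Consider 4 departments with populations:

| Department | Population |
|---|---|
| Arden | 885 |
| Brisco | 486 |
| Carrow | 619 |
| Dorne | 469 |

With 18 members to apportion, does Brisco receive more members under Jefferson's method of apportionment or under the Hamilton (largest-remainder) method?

Hamilton

Jefferson: Arden 7, Brisco 3, Carrow 5, Dorne 3.
Hamilton: Arden 6, Brisco 4, Carrow 5, Dorne 3.
Brisco gets 3 under Jefferson and 4 under Hamilton.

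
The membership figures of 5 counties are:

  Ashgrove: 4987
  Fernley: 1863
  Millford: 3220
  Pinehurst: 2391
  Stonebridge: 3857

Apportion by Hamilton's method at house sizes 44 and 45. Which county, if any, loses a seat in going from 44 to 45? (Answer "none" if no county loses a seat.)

Pinehurst

At 44 seats: Ashgrove 13, Fernley 5, Millford 9, Pinehurst 7, Stonebridge 10.
At 45 seats: Ashgrove 14, Fernley 5, Millford 9, Pinehurst 6, Stonebridge 11.
Pinehurst drops from 7 to 6.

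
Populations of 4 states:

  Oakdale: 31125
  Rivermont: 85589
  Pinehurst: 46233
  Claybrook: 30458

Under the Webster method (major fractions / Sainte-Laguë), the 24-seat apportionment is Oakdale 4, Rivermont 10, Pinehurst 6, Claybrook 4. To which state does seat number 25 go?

Rivermont

Priority for the next seat is population ÷ (current seats + 0.5).
Priorities: Oakdale 6916.667, Rivermont 8151.333, Pinehurst 7112.769, Claybrook 6768.444.
Highest priority: Rivermont.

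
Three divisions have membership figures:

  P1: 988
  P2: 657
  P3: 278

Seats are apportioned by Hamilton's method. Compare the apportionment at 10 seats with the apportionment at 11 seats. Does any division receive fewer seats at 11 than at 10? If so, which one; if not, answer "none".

P3

At 10 seats: P1 5, P2 3, P3 2.
At 11 seats: P1 6, P2 4, P3 1.
P3 drops from 2 to 1.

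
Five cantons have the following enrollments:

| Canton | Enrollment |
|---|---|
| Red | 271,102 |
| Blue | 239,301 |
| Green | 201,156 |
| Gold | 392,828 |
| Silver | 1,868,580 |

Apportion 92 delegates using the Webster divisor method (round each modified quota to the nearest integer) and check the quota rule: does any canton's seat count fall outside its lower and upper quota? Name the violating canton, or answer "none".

Standard quotas: Red 8.389, Blue 7.405, Green 6.225, Gold 12.156, Silver 57.824.
Webster allocation: Red 8, Blue 7, Green 6, Gold 12, Silver 59.
Silver has quota 57.824 (lower 57, upper 58) but receives 59 — outside the quota interval.

Silver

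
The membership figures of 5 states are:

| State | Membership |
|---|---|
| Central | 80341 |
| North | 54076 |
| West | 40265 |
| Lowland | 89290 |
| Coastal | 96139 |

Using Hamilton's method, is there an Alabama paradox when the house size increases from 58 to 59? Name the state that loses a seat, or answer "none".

At 58 seats: Central 13, North 9, West 7, Lowland 14, Coastal 15.
At 59 seats: Central 13, North 9, West 6, Lowland 15, Coastal 16.
West drops from 7 to 6.

West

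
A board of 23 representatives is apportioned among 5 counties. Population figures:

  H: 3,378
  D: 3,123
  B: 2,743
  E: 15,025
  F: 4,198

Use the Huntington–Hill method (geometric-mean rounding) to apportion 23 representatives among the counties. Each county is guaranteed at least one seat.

With divisor 1243: modified quotas H 2.718, D 2.512, B 2.207, E 12.088, F 3.377.
Geometric-mean thresholds: H √(2·3)=2.449, D √(2·3)=2.449, B √(2·3)=2.449, E √(12·13)=12.490, F √(3·4)=3.464.
Each quota rounded against its threshold gives H 3, D 3, B 2, E 12, F 3 (total 23).

H 3, D 3, B 2, E 12, F 3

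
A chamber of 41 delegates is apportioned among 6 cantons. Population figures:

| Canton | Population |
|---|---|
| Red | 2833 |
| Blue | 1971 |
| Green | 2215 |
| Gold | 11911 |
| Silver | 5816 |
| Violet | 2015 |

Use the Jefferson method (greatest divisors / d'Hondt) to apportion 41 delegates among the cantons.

Red=4; Blue=3; Green=3; Gold=19; Silver=9; Violet=3

Standard divisor 26761/41 ≈ 652.707; standard quotas: Red 4.340, Blue 3.020, Green 3.394, Gold 18.249, Silver 8.911, Violet 3.087.
Rounding down gives 4, 3, 3, 18, 8, 3 = 39 seats, so the divisor must be adjusted.
With modified divisor 600: modified quotas Red 4.722, Blue 3.285, Green 3.692, Gold 19.852, Silver 9.693, Violet 3.358.
Rounding down: Red 4, Blue 3, Green 3, Gold 19, Silver 9, Violet 3 (total 41).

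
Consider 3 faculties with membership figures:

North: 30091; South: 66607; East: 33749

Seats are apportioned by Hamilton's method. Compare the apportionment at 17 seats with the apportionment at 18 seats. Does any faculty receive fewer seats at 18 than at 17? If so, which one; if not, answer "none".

none

At 17 seats: North 4, South 9, East 4.
At 18 seats: North 4, South 9, East 5.
No faculty's allocation decreased.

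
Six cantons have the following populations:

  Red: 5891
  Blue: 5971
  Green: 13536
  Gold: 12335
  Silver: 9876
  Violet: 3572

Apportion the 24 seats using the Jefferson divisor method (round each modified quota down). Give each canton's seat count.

Red 3, Blue 3, Green 6, Gold 6, Silver 5, Violet 1

Standard divisor 51181/24 ≈ 2132.542; standard quotas: Red 2.762, Blue 2.800, Green 6.347, Gold 5.784, Silver 4.631, Violet 1.675.
Rounding down gives 2, 2, 6, 5, 4, 1 = 20 seats, so the divisor must be adjusted.
With modified divisor 1950: modified quotas Red 3.021, Blue 3.062, Green 6.942, Gold 6.326, Silver 5.065, Violet 1.832.
Rounding down: Red 3, Blue 3, Green 6, Gold 6, Silver 5, Violet 1 (total 24).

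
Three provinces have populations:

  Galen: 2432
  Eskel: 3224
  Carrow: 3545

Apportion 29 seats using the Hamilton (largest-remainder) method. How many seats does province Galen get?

8

Total 9201; standard divisor 9201/29 ≈ 317.276.
Standard quotas: Galen 7.665, Eskel 10.162, Carrow 11.173.
Lower quotas: Galen 7, Eskel 10, Carrow 11 (sum 28, leaving 1 seat).
Remainders in descending order: Galen 0.665, Carrow 0.173, Eskel 0.162.
Largest remainder: Galen receives the extra seat.
Galen receives 8.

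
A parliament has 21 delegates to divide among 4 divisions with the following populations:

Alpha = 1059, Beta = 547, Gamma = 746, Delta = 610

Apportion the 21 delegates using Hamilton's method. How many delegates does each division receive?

Alpha 8, Beta 4, Gamma 5, Delta 4

The standard divisor is 2962/21 ≈ 141.048.
Standard quotas: Alpha 7.508, Beta 3.878, Gamma 5.289, Delta 4.325.
Lower quotas: Alpha 7, Beta 3, Gamma 5, Delta 4 (sum 19, leaving 2 seats).
Remainders in descending order: Beta 0.878, Alpha 0.508, Delta 0.325, Gamma 0.289.
The surplus seats go to Beta, Alpha.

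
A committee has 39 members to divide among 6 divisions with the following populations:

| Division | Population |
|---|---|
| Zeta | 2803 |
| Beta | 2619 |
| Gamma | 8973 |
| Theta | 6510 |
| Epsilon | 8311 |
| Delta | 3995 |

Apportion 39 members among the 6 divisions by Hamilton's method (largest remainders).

Standard divisor: 33211 ÷ 39 ≈ 851.564.
Standard quotas: Zeta 3.2916, Beta 3.0755, Gamma 10.5371, Theta 7.6448, Epsilon 9.7597, Delta 4.6914.
Lower quotas: Zeta 3, Beta 3, Gamma 10, Theta 7, Epsilon 9, Delta 4 (sum 36, leaving 3 seats).
Remainders in descending order: Epsilon 0.7597, Delta 0.6914, Theta 0.6448, Gamma 0.5371, Zeta 0.2916, Beta 0.0755.
The surplus seats go to Epsilon, Delta, Theta.

Zeta: 3; Beta: 3; Gamma: 10; Theta: 8; Epsilon: 10; Delta: 5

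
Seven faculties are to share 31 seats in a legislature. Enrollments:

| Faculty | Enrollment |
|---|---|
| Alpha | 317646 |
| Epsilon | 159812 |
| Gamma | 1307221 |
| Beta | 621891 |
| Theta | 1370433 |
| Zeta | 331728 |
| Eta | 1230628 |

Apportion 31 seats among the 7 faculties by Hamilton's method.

Standard divisor: 5339359 ÷ 31 ≈ 172237.387.
Standard quotas: Alpha 1.8442, Epsilon 0.9279, Gamma 7.5896, Beta 3.6107, Theta 7.9567, Zeta 1.9260, Eta 7.1450.
Lower quotas: Alpha 1, Epsilon 0, Gamma 7, Beta 3, Theta 7, Zeta 1, Eta 7 (sum 26, leaving 5 seats).
Remainders in descending order: Theta 0.9567, Epsilon 0.9279, Zeta 0.9260, Alpha 0.8442, Beta 0.6107, Gamma 0.5896, Eta 0.1450.
The surplus seats go to Theta, Epsilon, Zeta, Alpha, Beta.

Alpha=2, Epsilon=1, Gamma=7, Beta=4, Theta=8, Zeta=2, Eta=7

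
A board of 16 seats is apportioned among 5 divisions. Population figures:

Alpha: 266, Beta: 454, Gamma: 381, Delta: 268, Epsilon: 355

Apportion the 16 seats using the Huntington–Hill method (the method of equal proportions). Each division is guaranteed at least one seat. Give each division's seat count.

Alpha 2; Beta 4; Gamma 4; Delta 3; Epsilon 3

With divisor 109: modified quotas Alpha 2.440, Beta 4.165, Gamma 3.495, Delta 2.459, Epsilon 3.257.
Geometric-mean thresholds: Alpha √(2·3)=2.449, Beta √(4·5)=4.472, Gamma √(3·4)=3.464, Delta √(2·3)=2.449, Epsilon √(3·4)=3.464.
Each quota rounded against its threshold gives Alpha 2, Beta 4, Gamma 4, Delta 3, Epsilon 3 (total 16).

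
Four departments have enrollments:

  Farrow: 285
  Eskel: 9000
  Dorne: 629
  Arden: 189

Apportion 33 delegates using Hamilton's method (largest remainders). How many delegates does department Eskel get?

Total 10103; standard divisor 10103/33 ≈ 306.152.
Standard quotas: Farrow 0.9309, Eskel 29.3972, Dorne 2.0545, Arden 0.6173.
Lower quotas: Farrow 0, Eskel 29, Dorne 2, Arden 0 (sum 31, leaving 2 seats).
Remainders in descending order: Farrow 0.9309, Arden 0.6173, Eskel 0.3972, Dorne 0.0545.
The surplus seats go to Farrow, Arden.
Eskel receives 29.

29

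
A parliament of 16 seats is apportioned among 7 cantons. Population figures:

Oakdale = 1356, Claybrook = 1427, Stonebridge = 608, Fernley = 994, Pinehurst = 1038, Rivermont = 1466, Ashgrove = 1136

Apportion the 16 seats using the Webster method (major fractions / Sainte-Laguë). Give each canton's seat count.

Standard divisor 8025/16 ≈ 501.562; standard quotas: Oakdale 2.704, Claybrook 2.845, Stonebridge 1.212, Fernley 1.982, Pinehurst 2.070, Rivermont 2.923, Ashgrove 2.265.
Rounding to the nearest integer gives Oakdale 3, Claybrook 3, Stonebridge 1, Fernley 2, Pinehurst 2, Rivermont 3, Ashgrove 2 — total 16, matching the house size, so no adjustment is needed.

Oakdale: 3, Claybrook: 3, Stonebridge: 1, Fernley: 2, Pinehurst: 2, Rivermont: 3, Ashgrove: 2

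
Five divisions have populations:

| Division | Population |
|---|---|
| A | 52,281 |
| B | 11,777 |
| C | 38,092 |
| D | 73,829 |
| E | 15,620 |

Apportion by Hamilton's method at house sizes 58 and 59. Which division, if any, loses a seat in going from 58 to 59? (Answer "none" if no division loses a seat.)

B

At 58 seats: A 16, B 4, C 11, D 22, E 5.
At 59 seats: A 16, B 3, C 12, D 23, E 5.
B drops from 4 to 3.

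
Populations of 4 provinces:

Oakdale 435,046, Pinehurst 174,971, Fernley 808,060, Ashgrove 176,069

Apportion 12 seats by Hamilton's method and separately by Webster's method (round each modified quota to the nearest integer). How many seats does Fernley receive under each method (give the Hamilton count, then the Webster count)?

6 and 7

Hamilton: Oakdale 3, Pinehurst 1, Fernley 6, Ashgrove 2.
Webster: Oakdale 3, Pinehurst 1, Fernley 7, Ashgrove 1.
Fernley gets 6 under Hamilton and 7 under Webster.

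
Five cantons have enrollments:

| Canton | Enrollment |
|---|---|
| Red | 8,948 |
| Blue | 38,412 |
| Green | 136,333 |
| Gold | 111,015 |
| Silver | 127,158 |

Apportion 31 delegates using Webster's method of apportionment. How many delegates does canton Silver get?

9

Standard divisor 421866/31 ≈ 13608.581; standard quotas: Red 0.658, Blue 2.823, Green 10.018, Gold 8.158, Silver 9.344.
Rounding to the nearest integer gives Red 1, Blue 3, Green 10, Gold 8, Silver 9 — total 31, matching the house size, so no adjustment is needed.
Silver receives 9.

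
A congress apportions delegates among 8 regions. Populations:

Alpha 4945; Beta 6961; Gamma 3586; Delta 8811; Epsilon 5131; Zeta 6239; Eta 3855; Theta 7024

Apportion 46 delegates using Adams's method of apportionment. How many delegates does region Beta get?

7

Standard divisor 46552/46 ≈ 1012; standard quotas: Alpha 4.886, Beta 6.878, Gamma 3.543, Delta 8.707, Epsilon 5.070, Zeta 6.165, Eta 3.809, Theta 6.941.
Rounding up gives 5, 7, 4, 9, 6, 7, 4, 7 = 49 seats, so the divisor must be adjusted.
With modified divisor 1130: modified quotas Alpha 4.376, Beta 6.160, Gamma 3.173, Delta 7.797, Epsilon 4.541, Zeta 5.521, Eta 3.412, Theta 6.216.
Rounding up: Alpha 5, Beta 7, Gamma 4, Delta 8, Epsilon 5, Zeta 6, Eta 4, Theta 7 (total 46).
Beta receives 7.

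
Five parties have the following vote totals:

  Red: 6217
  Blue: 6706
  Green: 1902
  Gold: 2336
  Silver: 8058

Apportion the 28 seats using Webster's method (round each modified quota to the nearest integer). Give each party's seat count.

Red 7, Blue 7, Green 2, Gold 3, Silver 9

Standard divisor 25219/28 ≈ 900.679; standard quotas: Red 6.903, Blue 7.445, Green 2.112, Gold 2.594, Silver 8.947.
Rounding to the nearest integer gives Red 7, Blue 7, Green 2, Gold 3, Silver 9 — total 28, matching the house size, so no adjustment is needed.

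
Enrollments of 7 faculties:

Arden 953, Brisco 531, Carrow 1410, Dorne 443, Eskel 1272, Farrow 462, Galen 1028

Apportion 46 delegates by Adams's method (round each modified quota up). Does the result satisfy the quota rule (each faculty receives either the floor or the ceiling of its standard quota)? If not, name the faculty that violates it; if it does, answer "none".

Standard quotas: Arden 7.188, Brisco 4.005, Carrow 10.635, Dorne 3.341, Eskel 9.594, Farrow 3.485, Galen 7.753.
Adams allocation: Arden 7, Brisco 4, Carrow 10, Dorne 4, Eskel 9, Farrow 4, Galen 8.
Every allocation lies between the lower and upper quota.

none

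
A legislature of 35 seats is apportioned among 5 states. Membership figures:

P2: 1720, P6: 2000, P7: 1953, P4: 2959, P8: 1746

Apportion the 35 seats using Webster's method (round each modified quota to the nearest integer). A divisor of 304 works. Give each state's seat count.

With modified divisor 304: modified quotas P2 5.658, P6 6.579, P7 6.424, P4 9.734, P8 5.743.
Rounding to the nearest integer: P2 6, P6 7, P7 6, P4 10, P8 6 (total 35).

P2: 6, P6: 7, P7: 6, P4: 10, P8: 6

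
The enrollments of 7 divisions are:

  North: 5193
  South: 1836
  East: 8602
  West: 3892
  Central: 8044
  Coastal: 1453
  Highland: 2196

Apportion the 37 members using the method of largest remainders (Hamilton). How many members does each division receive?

North 6, South 2, East 10, West 5, Central 9, Coastal 2, Highland 3

Standard divisor: 31216 ÷ 37 ≈ 843.676.
Standard quotas: North 6.1552, South 2.1762, East 10.1959, West 4.6131, Central 9.5345, Coastal 1.7222, Highland 2.6029.
Lower quotas: North 6, South 2, East 10, West 4, Central 9, Coastal 1, Highland 2 (sum 34, leaving 3 seats).
Remainders in descending order: Coastal 0.7222, West 0.6131, Highland 0.6029, Central 0.5345, East 0.1959, South 0.1762, North 0.1552.
The surplus seats go to Coastal, West, Highland.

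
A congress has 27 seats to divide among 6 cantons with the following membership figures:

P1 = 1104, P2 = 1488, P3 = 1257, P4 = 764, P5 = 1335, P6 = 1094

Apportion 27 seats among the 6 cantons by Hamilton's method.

The standard divisor is 7042/27 ≈ 260.815.
Standard quotas: P1 4.233, P2 5.705, P3 4.820, P4 2.929, P5 5.119, P6 4.195.
Lower quotas: P1 4, P2 5, P3 4, P4 2, P5 5, P6 4 (sum 24, leaving 3 seats).
Remainders in descending order: P4 0.929, P3 0.820, P2 0.705, P1 0.233, P6 0.195, P5 0.119.
The surplus seats go to P4, P3, P2.

P1=4; P2=6; P3=5; P4=3; P5=5; P6=4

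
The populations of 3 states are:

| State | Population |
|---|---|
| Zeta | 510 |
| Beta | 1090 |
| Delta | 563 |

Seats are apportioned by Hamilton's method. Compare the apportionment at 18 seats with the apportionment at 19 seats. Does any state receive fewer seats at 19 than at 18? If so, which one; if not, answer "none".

At 18 seats: Zeta 4, Beta 9, Delta 5.
At 19 seats: Zeta 4, Beta 10, Delta 5.
No state's allocation decreased.

none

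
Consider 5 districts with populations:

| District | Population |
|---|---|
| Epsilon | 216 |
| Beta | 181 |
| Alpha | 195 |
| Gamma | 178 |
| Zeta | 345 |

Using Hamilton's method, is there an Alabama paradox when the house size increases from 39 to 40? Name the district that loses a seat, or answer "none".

At 39 seats: Epsilon 8, Beta 6, Alpha 7, Gamma 6, Zeta 12.
At 40 seats: Epsilon 8, Beta 7, Alpha 7, Gamma 6, Zeta 12.
No district's allocation decreased.

none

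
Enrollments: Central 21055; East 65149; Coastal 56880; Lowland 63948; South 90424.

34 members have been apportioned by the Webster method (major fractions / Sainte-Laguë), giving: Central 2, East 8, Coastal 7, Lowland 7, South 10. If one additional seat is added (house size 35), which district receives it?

Priority for the next seat is population ÷ (current seats + 0.5).
Priorities: Central 8422.000, East 7664.588, Coastal 7584.000, Lowland 8526.400, South 8611.810.
Highest priority: South.

South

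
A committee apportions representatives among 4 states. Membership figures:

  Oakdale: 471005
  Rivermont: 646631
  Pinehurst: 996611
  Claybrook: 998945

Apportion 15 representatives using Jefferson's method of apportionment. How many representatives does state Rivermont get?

3

Standard divisor 3113192/15 ≈ 207546.133; standard quotas: Oakdale 2.269, Rivermont 3.116, Pinehurst 4.802, Claybrook 4.813.
Rounding down gives 2, 3, 4, 4 = 13 seats, so the divisor must be adjusted.
With modified divisor 182900: modified quotas Oakdale 2.575, Rivermont 3.535, Pinehurst 5.449, Claybrook 5.462.
Rounding down: Oakdale 2, Rivermont 3, Pinehurst 5, Claybrook 5 (total 15).
Rivermont receives 3.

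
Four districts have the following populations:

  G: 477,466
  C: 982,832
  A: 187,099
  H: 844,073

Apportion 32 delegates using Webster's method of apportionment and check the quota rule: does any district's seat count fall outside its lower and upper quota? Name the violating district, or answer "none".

Standard quotas: G 6.132, C 12.623, A 2.403, H 10.841.
Webster allocation: G 6, C 13, A 2, H 11.
Every allocation lies between the lower and upper quota.

none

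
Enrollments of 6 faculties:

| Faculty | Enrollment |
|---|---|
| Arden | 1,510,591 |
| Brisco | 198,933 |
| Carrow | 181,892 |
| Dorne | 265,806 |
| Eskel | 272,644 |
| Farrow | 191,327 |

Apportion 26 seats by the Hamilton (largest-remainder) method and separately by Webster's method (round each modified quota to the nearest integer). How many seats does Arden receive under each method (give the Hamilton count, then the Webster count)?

Hamilton: Arden 15, Brisco 2, Carrow 2, Dorne 2, Eskel 3, Farrow 2.
Webster: Arden 14, Brisco 2, Carrow 2, Dorne 3, Eskel 3, Farrow 2.
Arden gets 15 under Hamilton and 14 under Webster.

15 and 14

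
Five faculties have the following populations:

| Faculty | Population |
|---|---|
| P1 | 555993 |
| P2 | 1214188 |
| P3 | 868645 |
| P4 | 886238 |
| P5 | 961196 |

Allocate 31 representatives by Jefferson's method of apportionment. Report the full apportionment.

P1: 4, P2: 8, P3: 6, P4: 6, P5: 7

Standard divisor 4486260/31 ≈ 144718.065; standard quotas: P1 3.842, P2 8.390, P3 6.002, P4 6.124, P5 6.642.
Rounding down gives 3, 8, 6, 6, 6 = 29 seats, so the divisor must be adjusted.
With modified divisor 136100: modified quotas P1 4.085, P2 8.921, P3 6.382, P4 6.512, P5 7.062.
Rounding down: P1 4, P2 8, P3 6, P4 6, P5 7 (total 31).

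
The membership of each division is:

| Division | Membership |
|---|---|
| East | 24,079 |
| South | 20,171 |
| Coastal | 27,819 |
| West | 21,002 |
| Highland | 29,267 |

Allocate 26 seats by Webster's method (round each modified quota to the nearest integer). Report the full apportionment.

East 5; South 4; Coastal 6; West 5; Highland 6

Standard divisor 122338/26 ≈ 4705.308; standard quotas: East 5.117, South 4.287, Coastal 5.912, West 4.463, Highland 6.220.
Rounding to the nearest integer gives 5, 4, 6, 4, 6 = 25 seats, so the divisor must be adjusted.
With modified divisor 4600: modified quotas East 5.235, South 4.385, Coastal 6.048, West 4.566, Highland 6.362.
Rounding to the nearest integer: East 5, South 4, Coastal 6, West 5, Highland 6 (total 26).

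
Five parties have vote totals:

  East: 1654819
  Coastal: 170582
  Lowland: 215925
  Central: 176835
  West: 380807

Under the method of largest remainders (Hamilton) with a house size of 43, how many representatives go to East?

Standard divisor: 2598968 ÷ 43 ≈ 60441.116.
Standard quotas: East 27.3790, Coastal 2.8223, Lowland 3.5725, Central 2.9257, West 6.3005.
Lower quotas: East 27, Coastal 2, Lowland 3, Central 2, West 6 (sum 40, leaving 3 seats).
Remainders in descending order: Central 0.9257, Coastal 0.8223, Lowland 0.5725, East 0.3790, West 0.3005.
Largest remainders: Central, Coastal, Lowland receive the extra seats.
East receives 27.

27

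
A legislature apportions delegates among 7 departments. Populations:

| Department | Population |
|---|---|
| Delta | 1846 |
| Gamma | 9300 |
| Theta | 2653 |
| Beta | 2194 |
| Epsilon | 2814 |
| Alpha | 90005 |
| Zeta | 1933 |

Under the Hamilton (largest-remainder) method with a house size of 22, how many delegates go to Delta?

Standard divisor: 110745 ÷ 22 ≈ 5033.864.
Standard quotas: Delta 0.3667, Gamma 1.8475, Theta 0.5270, Beta 0.4358, Epsilon 0.5590, Alpha 17.8799, Zeta 0.3840.
Lower quotas: Delta 0, Gamma 1, Theta 0, Beta 0, Epsilon 0, Alpha 17, Zeta 0 (sum 18, leaving 4 seats).
Remainders in descending order: Alpha 0.8799, Gamma 0.8475, Epsilon 0.5590, Theta 0.5270, Beta 0.4358, Zeta 0.3840, Delta 0.3667.
The surplus seats go to Alpha, Gamma, Epsilon, Theta.
Delta receives 0.

0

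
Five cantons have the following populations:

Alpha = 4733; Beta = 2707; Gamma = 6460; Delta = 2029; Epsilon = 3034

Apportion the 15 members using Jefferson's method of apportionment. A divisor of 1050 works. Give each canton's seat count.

With modified divisor 1050: modified quotas Alpha 4.508, Beta 2.578, Gamma 6.152, Delta 1.932, Epsilon 2.890.
Rounding down: Alpha 4, Beta 2, Gamma 6, Delta 1, Epsilon 2 (total 15).

Alpha: 4; Beta: 2; Gamma: 6; Delta: 1; Epsilon: 2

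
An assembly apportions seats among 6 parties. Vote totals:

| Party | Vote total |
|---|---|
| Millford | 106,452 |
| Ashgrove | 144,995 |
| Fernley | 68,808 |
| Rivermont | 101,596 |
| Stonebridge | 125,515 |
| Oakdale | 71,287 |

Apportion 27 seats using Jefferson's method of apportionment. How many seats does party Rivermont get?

4

Standard divisor 618653/27 ≈ 22913.074; standard quotas: Millford 4.646, Ashgrove 6.328, Fernley 3.003, Rivermont 4.434, Stonebridge 5.478, Oakdale 3.111.
Rounding down gives 4, 6, 3, 4, 5, 3 = 25 seats, so the divisor must be adjusted.
With modified divisor 20800: modified quotas Millford 5.118, Ashgrove 6.971, Fernley 3.308, Rivermont 4.884, Stonebridge 6.034, Oakdale 3.427.
Rounding down: Millford 5, Ashgrove 6, Fernley 3, Rivermont 4, Stonebridge 6, Oakdale 3 (total 27).
Rivermont receives 4.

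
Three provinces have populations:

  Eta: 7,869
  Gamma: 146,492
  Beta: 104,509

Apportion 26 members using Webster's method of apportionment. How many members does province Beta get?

Standard divisor 258870/26 ≈ 9956.538; standard quotas: Eta 0.790, Gamma 14.713, Beta 10.497.
Rounding to the nearest integer gives Eta 1, Gamma 15, Beta 10 — total 26, matching the house size, so no adjustment is needed.
Beta receives 10.

10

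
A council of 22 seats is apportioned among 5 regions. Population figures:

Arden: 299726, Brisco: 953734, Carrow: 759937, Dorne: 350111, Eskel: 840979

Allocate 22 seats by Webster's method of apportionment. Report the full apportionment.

Arden=2; Brisco=7; Carrow=5; Dorne=2; Eskel=6

Standard divisor 3204487/22 ≈ 145658.5; standard quotas: Arden 2.058, Brisco 6.548, Carrow 5.217, Dorne 2.404, Eskel 5.774.
Rounding to the nearest integer gives Arden 2, Brisco 7, Carrow 5, Dorne 2, Eskel 6 — total 22, matching the house size, so no adjustment is needed.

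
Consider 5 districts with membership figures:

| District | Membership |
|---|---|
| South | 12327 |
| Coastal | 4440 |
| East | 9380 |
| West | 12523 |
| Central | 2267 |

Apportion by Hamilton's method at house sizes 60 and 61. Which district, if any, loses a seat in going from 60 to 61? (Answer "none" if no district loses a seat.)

none

At 60 seats: South 18, Coastal 7, East 14, West 18, Central 3.
At 61 seats: South 18, Coastal 7, East 14, West 19, Central 3.
No district's allocation decreased.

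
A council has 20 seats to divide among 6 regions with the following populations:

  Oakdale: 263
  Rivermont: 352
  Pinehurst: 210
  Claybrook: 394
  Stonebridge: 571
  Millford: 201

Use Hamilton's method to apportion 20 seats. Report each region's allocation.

Oakdale 3; Rivermont 3; Pinehurst 2; Claybrook 4; Stonebridge 6; Millford 2

Standard divisor: 1991 ÷ 20 ≈ 99.55.
Standard quotas: Oakdale 2.642, Rivermont 3.536, Pinehurst 2.109, Claybrook 3.958, Stonebridge 5.736, Millford 2.019.
Lower quotas: Oakdale 2, Rivermont 3, Pinehurst 2, Claybrook 3, Stonebridge 5, Millford 2 (sum 17, leaving 3 seats).
Remainders in descending order: Claybrook 0.958, Stonebridge 0.736, Oakdale 0.642, Rivermont 0.536, Pinehurst 0.109, Millford 0.019.
The surplus seats go to Claybrook, Stonebridge, Oakdale.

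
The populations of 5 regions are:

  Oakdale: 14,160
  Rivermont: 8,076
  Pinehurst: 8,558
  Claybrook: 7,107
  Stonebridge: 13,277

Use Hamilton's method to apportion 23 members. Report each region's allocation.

The standard divisor is 51178/23 ≈ 2225.13.
Standard quotas: Oakdale 6.3637, Rivermont 3.6295, Pinehurst 3.8461, Claybrook 3.1940, Stonebridge 5.9668.
Lower quotas: Oakdale 6, Rivermont 3, Pinehurst 3, Claybrook 3, Stonebridge 5 (sum 20, leaving 3 seats).
Remainders in descending order: Stonebridge 0.9668, Pinehurst 0.8461, Rivermont 0.6295, Oakdale 0.3637, Claybrook 0.1940.
The surplus seats go to Stonebridge, Pinehurst, Rivermont.

Oakdale=6; Rivermont=4; Pinehurst=4; Claybrook=3; Stonebridge=6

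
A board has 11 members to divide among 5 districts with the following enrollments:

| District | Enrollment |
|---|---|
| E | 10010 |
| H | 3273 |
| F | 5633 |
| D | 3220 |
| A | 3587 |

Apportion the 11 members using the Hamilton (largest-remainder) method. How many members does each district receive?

E 4; H 1; F 3; D 1; A 2

Standard divisor: 25723 ÷ 11 ≈ 2338.455.
Standard quotas: E 4.2806, H 1.3996, F 2.4089, D 1.3770, A 1.5339.
Lower quotas: E 4, H 1, F 2, D 1, A 1 (sum 9, leaving 2 seats).
Remainders in descending order: A 0.5339, F 0.4089, H 0.3996, D 0.3770, E 0.2806.
Largest remainders: A, F receive the extra seats.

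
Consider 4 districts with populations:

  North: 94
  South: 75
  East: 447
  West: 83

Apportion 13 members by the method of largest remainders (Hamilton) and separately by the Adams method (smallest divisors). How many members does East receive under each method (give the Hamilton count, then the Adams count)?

8 and 7

Hamilton: North 2, South 1, East 8, West 2.
Adams: North 2, South 2, East 7, West 2.
East gets 8 under Hamilton and 7 under Adams.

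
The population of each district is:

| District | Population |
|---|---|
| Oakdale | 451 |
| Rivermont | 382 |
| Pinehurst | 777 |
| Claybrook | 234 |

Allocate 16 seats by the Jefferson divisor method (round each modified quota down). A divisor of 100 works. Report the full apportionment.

Oakdale: 4, Rivermont: 3, Pinehurst: 7, Claybrook: 2

With modified divisor 100: modified quotas Oakdale 4.510, Rivermont 3.820, Pinehurst 7.770, Claybrook 2.340.
Rounding down: Oakdale 4, Rivermont 3, Pinehurst 7, Claybrook 2 (total 16).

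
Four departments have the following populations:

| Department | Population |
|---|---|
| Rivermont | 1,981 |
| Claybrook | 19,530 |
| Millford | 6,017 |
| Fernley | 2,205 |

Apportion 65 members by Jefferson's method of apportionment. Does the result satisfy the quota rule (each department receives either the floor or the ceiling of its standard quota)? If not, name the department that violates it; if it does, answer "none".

Claybrook

Standard quotas: Rivermont 4.331, Claybrook 42.695, Millford 13.154, Fernley 4.820.
Jefferson allocation: Rivermont 4, Claybrook 44, Millford 13, Fernley 4.
Claybrook has quota 42.695 (lower 42, upper 43) but receives 44 — outside the quota interval.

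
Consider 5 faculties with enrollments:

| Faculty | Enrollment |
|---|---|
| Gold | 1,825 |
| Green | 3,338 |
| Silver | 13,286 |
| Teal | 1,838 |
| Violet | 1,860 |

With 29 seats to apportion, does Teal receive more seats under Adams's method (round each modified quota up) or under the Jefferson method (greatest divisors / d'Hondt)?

Adams

Adams: Gold 3, Green 4, Silver 16, Teal 3, Violet 3.
Jefferson: Gold 2, Green 4, Silver 19, Teal 2, Violet 2.
Teal gets 3 under Adams and 2 under Jefferson.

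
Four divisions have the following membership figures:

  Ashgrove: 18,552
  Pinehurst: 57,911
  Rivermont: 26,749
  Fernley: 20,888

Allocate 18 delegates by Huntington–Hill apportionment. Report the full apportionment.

With divisor 7199: modified quotas Ashgrove 2.577, Pinehurst 8.044, Rivermont 3.716, Fernley 2.902.
Geometric-mean thresholds: Ashgrove √(2·3)=2.449, Pinehurst √(8·9)=8.485, Rivermont √(3·4)=3.464, Fernley √(2·3)=2.449.
Each quota rounded against its threshold gives Ashgrove 3, Pinehurst 8, Rivermont 4, Fernley 3 (total 18).

Ashgrove=3; Pinehurst=8; Rivermont=4; Fernley=3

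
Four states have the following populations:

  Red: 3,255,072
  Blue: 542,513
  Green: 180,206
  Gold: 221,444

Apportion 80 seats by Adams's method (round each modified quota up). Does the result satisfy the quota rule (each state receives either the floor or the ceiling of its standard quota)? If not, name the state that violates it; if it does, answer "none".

Standard quotas: Red 62.013, Blue 10.335, Green 3.433, Gold 4.219.
Adams allocation: Red 60, Blue 11, Green 4, Gold 5.
Red has quota 62.013 (lower 62, upper 63) but receives 60 — outside the quota interval.

Red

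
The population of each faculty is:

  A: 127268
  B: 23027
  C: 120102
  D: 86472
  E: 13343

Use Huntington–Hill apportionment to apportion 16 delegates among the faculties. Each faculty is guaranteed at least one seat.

With divisor 24099: modified quotas A 5.281, B 0.956, C 4.984, D 3.588, E 0.554.
Geometric-mean thresholds: A √(5·6)=5.477, B (min 1), C √(4·5)=4.472, D √(3·4)=3.464, E (min 1).
Each quota rounded against its threshold gives A 5, B 1, C 5, D 4, E 1 (total 16).

A=5, B=1, C=5, D=4, E=1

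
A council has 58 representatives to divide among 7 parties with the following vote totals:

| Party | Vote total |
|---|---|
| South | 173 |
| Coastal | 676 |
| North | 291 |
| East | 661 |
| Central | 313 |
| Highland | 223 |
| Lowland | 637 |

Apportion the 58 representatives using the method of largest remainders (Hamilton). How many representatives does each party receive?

The standard divisor is 2974/58 ≈ 51.276.
Standard quotas: South 3.374, Coastal 13.184, North 5.675, East 12.891, Central 6.104, Highland 4.349, Lowland 12.423.
Lower quotas: South 3, Coastal 13, North 5, East 12, Central 6, Highland 4, Lowland 12 (sum 55, leaving 3 seats).
Remainders in descending order: East 0.891, North 0.675, Lowland 0.423, South 0.374, Highland 0.349, Coastal 0.184, Central 0.104.
The surplus seats go to East, North, Lowland.

South 3, Coastal 13, North 6, East 13, Central 6, Highland 4, Lowland 13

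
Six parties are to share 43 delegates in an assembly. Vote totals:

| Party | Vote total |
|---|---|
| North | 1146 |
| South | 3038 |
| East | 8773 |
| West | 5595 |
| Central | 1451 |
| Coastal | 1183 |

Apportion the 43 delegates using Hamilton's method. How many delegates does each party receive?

North 2; South 6; East 18; West 11; Central 3; Coastal 3

Total 21186; standard divisor 21186/43 ≈ 492.698.
Standard quotas: North 2.3260, South 6.1661, East 17.8061, West 11.3558, Central 2.9450, Coastal 2.4011.
Lower quotas: North 2, South 6, East 17, West 11, Central 2, Coastal 2 (sum 40, leaving 3 seats).
Remainders in descending order: Central 0.9450, East 0.8061, Coastal 0.4011, West 0.3558, North 0.3260, South 0.1661.
The surplus seats go to Central, East, Coastal.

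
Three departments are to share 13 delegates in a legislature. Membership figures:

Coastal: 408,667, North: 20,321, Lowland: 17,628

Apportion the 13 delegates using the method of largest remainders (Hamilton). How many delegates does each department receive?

Coastal: 12, North: 1, Lowland: 0

Standard divisor: 446616 ÷ 13 ≈ 34355.077.
Standard quotas: Coastal 11.8954, North 0.5915, Lowland 0.5131.
Lower quotas: Coastal 11, North 0, Lowland 0 (sum 11, leaving 2 seats).
Remainders in descending order: Coastal 0.8954, North 0.5915, Lowland 0.5131.
Largest remainders: Coastal, North receive the extra seats.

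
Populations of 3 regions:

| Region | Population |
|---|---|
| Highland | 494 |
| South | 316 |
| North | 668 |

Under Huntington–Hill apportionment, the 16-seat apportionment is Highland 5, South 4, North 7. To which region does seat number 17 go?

Highland

Priority for the next seat is population ÷ (√(s·(s+1))).
Priorities: Highland 90.192, South 70.660, North 89.265.
Highest priority: Highland.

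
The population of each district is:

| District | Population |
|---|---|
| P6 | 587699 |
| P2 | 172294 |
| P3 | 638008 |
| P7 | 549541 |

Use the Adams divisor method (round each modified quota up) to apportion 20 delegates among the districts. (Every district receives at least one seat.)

P6: 6; P2: 2; P3: 6; P7: 6

Standard divisor 1947542/20 ≈ 97377.1; standard quotas: P6 6.035, P2 1.769, P3 6.552, P7 5.643.
Rounding up gives 7, 2, 7, 6 = 22 seats, so the divisor must be adjusted.
With modified divisor 108100: modified quotas P6 5.437, P2 1.594, P3 5.902, P7 5.084.
Rounding up: P6 6, P2 2, P3 6, P7 6 (total 20).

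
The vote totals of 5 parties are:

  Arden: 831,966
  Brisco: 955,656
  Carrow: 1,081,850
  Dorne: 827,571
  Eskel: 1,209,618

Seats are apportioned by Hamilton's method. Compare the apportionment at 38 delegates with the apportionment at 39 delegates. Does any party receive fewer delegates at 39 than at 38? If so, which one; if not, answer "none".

Dorne

At 38 seats: Arden 7, Brisco 7, Carrow 8, Dorne 7, Eskel 9.
At 39 seats: Arden 7, Brisco 7, Carrow 9, Dorne 6, Eskel 10.
Dorne drops from 7 to 6.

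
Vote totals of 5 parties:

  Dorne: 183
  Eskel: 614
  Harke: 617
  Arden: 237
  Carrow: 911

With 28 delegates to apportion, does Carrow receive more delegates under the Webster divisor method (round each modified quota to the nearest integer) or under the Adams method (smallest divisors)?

Webster

Webster: Dorne 2, Eskel 6, Harke 7, Arden 3, Carrow 10.
Adams: Dorne 2, Eskel 7, Harke 7, Arden 3, Carrow 9.
Carrow gets 10 under Webster and 9 under Adams.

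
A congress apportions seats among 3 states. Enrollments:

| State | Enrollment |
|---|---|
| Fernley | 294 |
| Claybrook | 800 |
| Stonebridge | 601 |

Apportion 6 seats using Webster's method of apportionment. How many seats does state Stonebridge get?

Standard divisor 1695/6 ≈ 282.5; standard quotas: Fernley 1.041, Claybrook 2.832, Stonebridge 2.127.
Rounding to the nearest integer gives Fernley 1, Claybrook 3, Stonebridge 2 — total 6, matching the house size, so no adjustment is needed.
Stonebridge receives 2.

2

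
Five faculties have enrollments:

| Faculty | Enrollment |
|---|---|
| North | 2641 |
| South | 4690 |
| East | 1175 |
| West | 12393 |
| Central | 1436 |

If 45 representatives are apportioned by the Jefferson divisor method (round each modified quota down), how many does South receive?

Standard divisor 22335/45 ≈ 496.333; standard quotas: North 5.321, South 9.449, East 2.367, West 24.969, Central 2.893.
Rounding down gives 5, 9, 2, 24, 2 = 42 seats, so the divisor must be adjusted.
With modified divisor 470: modified quotas North 5.619, South 9.979, East 2.500, West 26.368, Central 3.055.
Rounding down: North 5, South 9, East 2, West 26, Central 3 (total 45).
South receives 9.

9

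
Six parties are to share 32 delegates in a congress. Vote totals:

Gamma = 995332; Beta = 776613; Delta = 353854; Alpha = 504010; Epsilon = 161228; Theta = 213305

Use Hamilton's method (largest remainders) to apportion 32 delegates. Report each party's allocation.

Total 3004342; standard divisor 3004342/32 ≈ 93885.688.
Standard quotas: Gamma 10.6015, Beta 8.2719, Delta 3.7690, Alpha 5.3683, Epsilon 1.7173, Theta 2.2720.
Lower quotas: Gamma 10, Beta 8, Delta 3, Alpha 5, Epsilon 1, Theta 2 (sum 29, leaving 3 seats).
Remainders in descending order: Delta 0.7690, Epsilon 0.7173, Gamma 0.6015, Alpha 0.3683, Theta 0.2720, Beta 0.2719.
Largest remainders: Delta, Epsilon, Gamma receive the extra seats.

Gamma 11, Beta 8, Delta 4, Alpha 5, Epsilon 2, Theta 2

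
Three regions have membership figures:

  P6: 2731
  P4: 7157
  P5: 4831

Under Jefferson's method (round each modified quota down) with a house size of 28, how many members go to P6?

Standard divisor 14719/28 ≈ 525.679; standard quotas: P6 5.195, P4 13.615, P5 9.190.
Rounding down gives 5, 13, 9 = 27 seats, so the divisor must be adjusted.
With modified divisor 500: modified quotas P6 5.462, P4 14.314, P5 9.662.
Rounding down: P6 5, P4 14, P5 9 (total 28).
P6 receives 5.

5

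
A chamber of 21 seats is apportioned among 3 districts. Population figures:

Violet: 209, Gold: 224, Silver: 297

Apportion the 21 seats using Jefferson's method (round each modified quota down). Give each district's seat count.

Standard divisor 730/21 ≈ 34.762; standard quotas: Violet 6.012, Gold 6.444, Silver 8.544.
Rounding down gives 6, 6, 8 = 20 seats, so the divisor must be adjusted.
With modified divisor 32.5: modified quotas Violet 6.431, Gold 6.892, Silver 9.138.
Rounding down: Violet 6, Gold 6, Silver 9 (total 21).

Violet 6, Gold 6, Silver 9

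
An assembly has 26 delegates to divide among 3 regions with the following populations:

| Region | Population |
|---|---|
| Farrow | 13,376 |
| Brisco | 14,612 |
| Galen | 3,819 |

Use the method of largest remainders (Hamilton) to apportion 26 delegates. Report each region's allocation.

The standard divisor is 31807/26 ≈ 1223.346.
Standard quotas: Farrow 10.9339, Brisco 11.9443, Galen 3.1218.
Lower quotas: Farrow 10, Brisco 11, Galen 3 (sum 24, leaving 2 seats).
Remainders in descending order: Brisco 0.9443, Farrow 0.9339, Galen 0.1218.
Largest remainders: Brisco, Farrow receive the extra seats.

Farrow: 11; Brisco: 12; Galen: 3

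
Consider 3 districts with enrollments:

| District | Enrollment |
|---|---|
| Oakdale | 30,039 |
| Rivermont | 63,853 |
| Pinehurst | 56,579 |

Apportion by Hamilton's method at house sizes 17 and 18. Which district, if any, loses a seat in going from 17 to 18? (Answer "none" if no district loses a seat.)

Oakdale

At 17 seats: Oakdale 4, Rivermont 7, Pinehurst 6.
At 18 seats: Oakdale 3, Rivermont 8, Pinehurst 7.
Oakdale drops from 4 to 3.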